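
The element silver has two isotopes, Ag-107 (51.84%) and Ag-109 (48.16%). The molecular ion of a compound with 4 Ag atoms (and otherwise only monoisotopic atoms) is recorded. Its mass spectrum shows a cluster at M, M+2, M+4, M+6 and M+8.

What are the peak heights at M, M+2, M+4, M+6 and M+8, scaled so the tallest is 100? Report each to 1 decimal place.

19.3 : 71.8 : 100.0 : 61.9 : 14.4

Expanding (0.5184 + 0.4816)^4:
P(M) = 0.5184^4 = 0.072220
P(M+2) = 4 × 0.5184^3 × 0.4816^1 = 0.268375
P(M+4) = 6 × 0.5184^2 × 0.4816^2 = 0.373985
P(M+6) = 4 × 0.5184^1 × 0.4816^3 = 0.231624
P(M+8) = 0.4816^4 = 0.053795
The M+4 peak is largest (0.373985); scaling to 100 gives 19.3 : 71.8 : 100.0 : 61.9 : 14.4.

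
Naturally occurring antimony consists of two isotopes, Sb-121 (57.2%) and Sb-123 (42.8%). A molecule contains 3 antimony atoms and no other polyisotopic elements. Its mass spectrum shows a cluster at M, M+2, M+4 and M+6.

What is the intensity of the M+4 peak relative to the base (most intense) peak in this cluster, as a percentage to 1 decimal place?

74.8%

(0.572 + 0.428)^3 gives M 0.1871, M+2 0.4201, M+4 0.3143, M+6 0.0784; the largest is M+2.
P(M+2) = C(3,1) × 0.572^2 × 0.428^1 = 3 × 0.327184 × 0.4280 = 0.420104 (base)
P(M+4) = C(3,2) × 0.572^1 × 0.428^2 = 3 × 0.5720 × 0.183184 = 0.314344
Relative intensity = 0.314344 / 0.420104 × 100 = 74.8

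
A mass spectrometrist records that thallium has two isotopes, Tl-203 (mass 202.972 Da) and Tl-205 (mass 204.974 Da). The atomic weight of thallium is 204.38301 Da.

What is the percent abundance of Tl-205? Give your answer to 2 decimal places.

70.48%

Writing the weighted mean with unknown fraction x of Tl-203:
202.972·x + 204.974·(1 − x) = 204.38301
(202.972 − 204.974)·x = 204.38301 − 204.974
x = -0.59099 / -2.002 = 0.29520 → 29.52% Tl-203, 70.48% Tl-205.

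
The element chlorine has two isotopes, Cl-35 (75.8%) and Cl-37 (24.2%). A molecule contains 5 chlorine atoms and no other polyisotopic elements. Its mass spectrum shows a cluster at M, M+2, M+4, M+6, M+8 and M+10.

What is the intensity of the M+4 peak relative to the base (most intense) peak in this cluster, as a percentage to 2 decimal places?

Term probabilities: M 0.2502, M+2 0.3994, M+4 0.2551, M+6 0.0814, M+8 0.0130, M+10 0.0008. Base peak = M+2.
P(M+2) = C(5,1) × 0.758^4 × 0.242^1 = 5 × 0.33012379 × 0.2420 = 0.399450 (base)
P(M+4) = C(5,2) × 0.758^3 × 0.242^2 = 10 × 0.43551951 × 0.058564 = 0.255058
Relative intensity = 0.255058 / 0.399450 × 100 = 63.85

63.85%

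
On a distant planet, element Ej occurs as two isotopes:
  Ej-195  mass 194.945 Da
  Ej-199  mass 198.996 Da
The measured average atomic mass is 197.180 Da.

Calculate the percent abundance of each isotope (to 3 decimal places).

Ej-195: 44.828%, Ej-199: 55.172%

With x = fraction of Ej-195 (so Ej-199 is 1 − x):
194.945·x + 198.996·(1 − x) = 197.180
(194.945 − 198.996)·x = 197.180 − 198.996
x = -1.816 / -4.051 = 0.44828 → 44.828% Ej-195, 55.172% Ej-199.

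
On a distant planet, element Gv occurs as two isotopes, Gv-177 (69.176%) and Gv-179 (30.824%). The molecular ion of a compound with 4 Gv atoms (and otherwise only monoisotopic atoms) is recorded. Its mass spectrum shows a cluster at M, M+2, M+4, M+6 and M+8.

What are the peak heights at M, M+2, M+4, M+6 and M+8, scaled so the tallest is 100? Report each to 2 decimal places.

Each Gv atom is independently Gv-177 (p = 0.69176) or Gv-179 (q = 0.30824); the cluster is the binomial expansion (p + q)^4.
P(M) = 0.69176^4 = 0.228993
P(M+2) = 4 × 0.69176^3 × 0.30824^1 = 0.408146
P(M+4) = 6 × 0.69176^2 × 0.30824^2 = 0.272797
P(M+6) = 4 × 0.69176^1 × 0.30824^3 = 0.081037
P(M+8) = 0.30824^4 = 0.009027
The M+2 peak is largest (0.408146); scaling to 100 gives 56.11 : 100.00 : 66.84 : 19.85 : 2.21.

56.11 : 100.00 : 66.84 : 19.85 : 2.21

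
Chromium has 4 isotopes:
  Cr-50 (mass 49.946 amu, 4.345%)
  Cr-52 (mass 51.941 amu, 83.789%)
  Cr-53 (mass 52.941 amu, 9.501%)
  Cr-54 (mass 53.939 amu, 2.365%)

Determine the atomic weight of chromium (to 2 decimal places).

52.00 amu

Average mass = Σ (abundance × isotope mass) = 0.04345 × 49.946 + 0.83789 × 51.941 + 0.09501 × 52.941 + 0.02365 × 53.939
= 2.1702 + 43.5208 + 5.0299 + 1.2757 = 51.9966 amu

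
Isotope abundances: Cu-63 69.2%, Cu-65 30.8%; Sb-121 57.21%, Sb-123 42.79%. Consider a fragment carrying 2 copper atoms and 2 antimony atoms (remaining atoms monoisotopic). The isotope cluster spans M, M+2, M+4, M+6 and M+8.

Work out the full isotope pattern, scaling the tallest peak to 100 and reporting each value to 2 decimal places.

41.91 : 100.00 : 87.56 : 33.29 : 4.64

Copper pattern (n=2): 0.478864 : 0.426272 : 0.094864
Antimony pattern (n=2): 0.32729841 : 0.48960318 : 0.18309841
Convolve the two distributions (both contribute in 2-u steps):
  M: 0.478864×0.32729841 = 0.156731
  M+2: 0.478864×0.48960318 + 0.426272×0.32729841 = 0.373971
  M+4: 0.478864×0.18309841 + 0.426272×0.48960318 + 0.094864×0.32729841 = 0.327432
  M+6: 0.426272×0.18309841 + 0.094864×0.48960318 = 0.124495
  M+8: 0.094864×0.18309841 = 0.017369
Scale to base peak (0.373971) = 100: 41.91 : 100.00 : 87.56 : 33.29 : 4.64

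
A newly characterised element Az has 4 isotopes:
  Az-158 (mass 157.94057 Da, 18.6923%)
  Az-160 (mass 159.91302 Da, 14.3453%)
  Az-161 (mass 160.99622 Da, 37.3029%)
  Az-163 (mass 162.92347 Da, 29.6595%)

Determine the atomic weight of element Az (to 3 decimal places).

Weight each isotope mass by its fractional abundance: 0.186923 × 157.94057 + 0.143453 × 159.91302 + 0.373029 × 160.99622 + 0.296595 × 162.92347
= 29.522725 + 22.940002 + 60.056259 + 48.322287 = 160.841273 Da

160.841 Da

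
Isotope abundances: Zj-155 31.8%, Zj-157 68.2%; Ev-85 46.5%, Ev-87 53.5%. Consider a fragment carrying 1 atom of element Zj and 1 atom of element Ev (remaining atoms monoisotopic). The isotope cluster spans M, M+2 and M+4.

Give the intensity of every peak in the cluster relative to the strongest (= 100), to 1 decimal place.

30.3 : 100.0 : 74.9

Element Zj pattern (n=1): 0.3180 : 0.6820
Element Ev pattern (n=1): 0.4650 : 0.5350
Convolve the two distributions (both contribute in 2-u steps):
  M: 0.3180×0.4650 = 0.147870
  M+2: 0.3180×0.5350 + 0.6820×0.4650 = 0.487260
  M+4: 0.6820×0.5350 = 0.364870
Scale to base peak (0.487260) = 100: 30.3 : 100.0 : 74.9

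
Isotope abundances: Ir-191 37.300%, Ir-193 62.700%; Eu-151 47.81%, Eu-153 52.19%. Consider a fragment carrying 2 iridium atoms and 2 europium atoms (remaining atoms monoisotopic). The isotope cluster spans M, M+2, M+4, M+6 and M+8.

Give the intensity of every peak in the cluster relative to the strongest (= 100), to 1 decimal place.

8.8 : 48.8 : 100.0 : 89.6 : 29.6

Iridium pattern (n=2): 0.139129 : 0.467742 : 0.393129
Europium pattern (n=2): 0.22857961 : 0.49904078 : 0.27237961
Convolve the two distributions (both contribute in 2-u steps):
  M: 0.139129×0.22857961 = 0.031802
  M+2: 0.139129×0.49904078 + 0.467742×0.22857961 = 0.176347
  M+4: 0.139129×0.27237961 + 0.467742×0.49904078 + 0.393129×0.22857961 = 0.361180
  M+6: 0.467742×0.27237961 + 0.393129×0.49904078 = 0.323591
  M+8: 0.393129×0.27237961 = 0.107080
Scale to base peak (0.361180) = 100: 8.8 : 48.8 : 100.0 : 89.6 : 29.6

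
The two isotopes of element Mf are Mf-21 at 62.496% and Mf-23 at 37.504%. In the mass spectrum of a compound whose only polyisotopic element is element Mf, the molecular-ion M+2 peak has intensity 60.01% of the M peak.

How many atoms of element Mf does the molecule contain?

1

The M+2/M ratio from n Mf atoms is n · q/p = n · 0.37504/0.62496.
n = 0.6001 × 0.62496/0.37504 = 1.00 ≈ 1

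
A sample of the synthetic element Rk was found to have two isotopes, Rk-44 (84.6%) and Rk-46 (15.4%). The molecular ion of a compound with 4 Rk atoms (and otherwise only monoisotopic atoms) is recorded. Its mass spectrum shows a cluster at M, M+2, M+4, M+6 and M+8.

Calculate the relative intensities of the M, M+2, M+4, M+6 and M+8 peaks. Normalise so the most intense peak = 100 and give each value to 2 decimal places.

Expanding (0.846 + 0.154)^4:
P(M) = 0.846^4 = 0.512249
P(M+2) = 4 × 0.846^3 × 0.154^1 = 0.372985
P(M+4) = 6 × 0.846^2 × 0.154^2 = 0.101844
P(M+6) = 4 × 0.846^1 × 0.154^3 = 0.012359
P(M+8) = 0.154^4 = 0.000562
The M peak is largest (0.512249); scaling to 100 gives 100.00 : 72.81 : 19.88 : 2.41 : 0.11.

100.00 : 72.81 : 19.88 : 2.41 : 0.11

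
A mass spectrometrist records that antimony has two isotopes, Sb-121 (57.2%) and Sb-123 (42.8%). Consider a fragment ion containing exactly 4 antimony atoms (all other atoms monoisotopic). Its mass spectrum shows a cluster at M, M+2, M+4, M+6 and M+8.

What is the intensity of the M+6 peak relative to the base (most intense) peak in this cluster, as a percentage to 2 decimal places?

49.88%

Binomial terms of (0.572 + 0.428)^4: M 0.1070, M+2 0.3204, M+4 0.3596, M+6 0.1794, M+8 0.0336 → M+4 is the base peak.
P(M+4) = C(4,2) × 0.572^2 × 0.428^2 = 6 × 0.327184 × 0.183184 = 0.359609 (base)
P(M+6) = C(4,3) × 0.572^1 × 0.428^3 = 4 × 0.5720 × 0.07840275 = 0.179385
Relative intensity = 0.179385 / 0.359609 × 100 = 49.88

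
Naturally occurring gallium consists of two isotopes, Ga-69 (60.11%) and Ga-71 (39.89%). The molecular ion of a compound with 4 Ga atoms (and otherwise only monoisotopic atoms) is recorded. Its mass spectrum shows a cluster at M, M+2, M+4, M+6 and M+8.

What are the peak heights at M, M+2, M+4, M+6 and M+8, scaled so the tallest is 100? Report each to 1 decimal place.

37.7 : 100.0 : 99.5 : 44.0 : 7.3

Each Ga atom is independently Ga-69 (p = 0.6011) or Ga-71 (q = 0.3989); the cluster is the binomial expansion (p + q)^4.
P(M) = 0.6011^4 = 0.130553
P(M+2) = 4 × 0.6011^3 × 0.3989^1 = 0.346549
P(M+4) = 6 × 0.6011^2 × 0.3989^2 = 0.344963
P(M+6) = 4 × 0.6011^1 × 0.3989^3 = 0.152616
P(M+8) = 0.3989^4 = 0.025320
The M+2 peak is largest (0.346549); scaling to 100 gives 37.7 : 100.0 : 99.5 : 44.0 : 7.3.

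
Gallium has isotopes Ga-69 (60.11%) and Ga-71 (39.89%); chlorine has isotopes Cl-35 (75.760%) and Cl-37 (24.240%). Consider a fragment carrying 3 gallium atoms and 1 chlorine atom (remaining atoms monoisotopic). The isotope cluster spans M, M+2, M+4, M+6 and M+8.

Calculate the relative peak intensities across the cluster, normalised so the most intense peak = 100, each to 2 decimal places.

43.27 : 100.00 : 84.74 : 30.94 : 4.05

Gallium pattern (n=3): 0.21719018 : 0.43239309 : 0.28694328 : 0.06347345
Chlorine pattern (n=1): 0.7576 : 0.2424
Convolve the two distributions (both contribute in 2-u steps):
  M: 0.21719018×0.7576 = 0.164543
  M+2: 0.21719018×0.2424 + 0.43239309×0.7576 = 0.380228
  M+4: 0.43239309×0.2424 + 0.28694328×0.7576 = 0.322200
  M+6: 0.28694328×0.2424 + 0.06347345×0.7576 = 0.117643
  M+8: 0.06347345×0.2424 = 0.015386
Scale to base peak (0.380228) = 100: 43.27 : 100.00 : 84.74 : 30.94 : 4.05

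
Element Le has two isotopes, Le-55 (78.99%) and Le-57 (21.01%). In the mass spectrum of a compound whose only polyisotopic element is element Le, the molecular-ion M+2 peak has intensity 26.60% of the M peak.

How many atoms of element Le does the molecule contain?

For n independent Le atoms, I(M+2)/I(M) = n · (abundance Le-57) / (abundance Le-55) = n · 0.2101/0.7899.
n = 0.2660 × 0.7899/0.2101 = 1.00 ≈ 1

1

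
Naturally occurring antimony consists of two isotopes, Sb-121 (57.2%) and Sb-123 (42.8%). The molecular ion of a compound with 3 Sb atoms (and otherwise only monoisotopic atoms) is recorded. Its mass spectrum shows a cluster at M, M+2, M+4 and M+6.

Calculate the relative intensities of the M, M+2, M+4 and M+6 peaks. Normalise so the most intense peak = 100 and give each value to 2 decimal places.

44.55 : 100.00 : 74.83 : 18.66

Expanding (0.572 + 0.428)^3:
P(M) = 0.572^3 = 0.187149
P(M+2) = 3 × 0.572^2 × 0.428^1 = 0.420104
P(M+4) = 3 × 0.572^1 × 0.428^2 = 0.314344
P(M+6) = 0.428^3 = 0.078403
The M+2 peak is largest (0.420104); scaling to 100 gives 44.55 : 100.00 : 74.83 : 18.66.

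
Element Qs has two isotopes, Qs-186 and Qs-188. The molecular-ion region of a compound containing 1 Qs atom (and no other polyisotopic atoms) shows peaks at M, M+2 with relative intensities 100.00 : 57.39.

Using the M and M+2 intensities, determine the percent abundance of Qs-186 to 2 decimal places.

Write p for the Qs-186 fraction. I(M+2)/I(M) = [C(1,1)·p^0·(1−p)] / p^1 = 1·(1−p)/p = 57.39/100.00 = 0.5739
(1−p)/p = 0.5739/1 = 0.5739  ⇒  p = 1/(1 + 0.5739) = 0.6354
Qs-186: 63.54%, Qs-188: 36.46%.

63.54%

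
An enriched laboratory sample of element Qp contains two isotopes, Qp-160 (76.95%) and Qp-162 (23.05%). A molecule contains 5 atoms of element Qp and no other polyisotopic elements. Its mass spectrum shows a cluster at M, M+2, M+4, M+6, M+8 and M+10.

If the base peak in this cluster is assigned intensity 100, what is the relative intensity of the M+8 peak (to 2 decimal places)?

(0.7695 + 0.2305)^5 gives M 0.2698, M+2 0.4041, M+4 0.2421, M+6 0.0725, M+8 0.0109, M+10 0.0007; the largest is M+2.
P(M+2) = C(5,1) × 0.7695^4 × 0.2305^1 = 5 × 0.35061823 × 0.2305 = 0.404088 (base)
P(M+8) = C(5,4) × 0.7695^1 × 0.2305^4 = 5 × 0.7695 × 0.00282282 = 0.010861
Relative intensity = 0.010861 / 0.404088 × 100 = 2.69

2.69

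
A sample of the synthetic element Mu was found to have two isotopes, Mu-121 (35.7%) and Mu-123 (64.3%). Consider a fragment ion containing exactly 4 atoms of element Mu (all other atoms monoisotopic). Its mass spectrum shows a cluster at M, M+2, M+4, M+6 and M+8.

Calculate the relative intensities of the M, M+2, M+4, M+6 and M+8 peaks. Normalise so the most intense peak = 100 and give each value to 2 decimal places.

4.28 : 30.83 : 83.28 : 100.00 : 45.03

Each Mu atom is independently Mu-121 (p = 0.357) or Mu-123 (q = 0.643); the cluster is the binomial expansion (p + q)^4.
P(M) = 0.357^4 = 0.016243
P(M+2) = 4 × 0.357^3 × 0.643^1 = 0.117024
P(M+4) = 6 × 0.357^2 × 0.643^2 = 0.316162
P(M+6) = 4 × 0.357^1 × 0.643^3 = 0.379631
P(M+8) = 0.643^4 = 0.170940
The M+6 peak is largest (0.379631); scaling to 100 gives 4.28 : 30.83 : 83.28 : 100.00 : 45.03.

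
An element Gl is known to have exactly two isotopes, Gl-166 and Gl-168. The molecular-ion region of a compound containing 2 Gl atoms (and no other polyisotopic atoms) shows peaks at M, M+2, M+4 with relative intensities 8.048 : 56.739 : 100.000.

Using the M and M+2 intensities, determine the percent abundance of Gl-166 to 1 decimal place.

Write p for the Gl-166 fraction. I(M+2)/I(M) = [C(2,1)·p^1·(1−p)] / p^2 = 2·(1−p)/p = 56.739/8.048 = 7.0501
(1−p)/p = 7.0501/2 = 3.5250  ⇒  p = 1/(1 + 3.5250) = 0.2210
Gl-166: 22.1%, Gl-168: 77.9%.

22.1%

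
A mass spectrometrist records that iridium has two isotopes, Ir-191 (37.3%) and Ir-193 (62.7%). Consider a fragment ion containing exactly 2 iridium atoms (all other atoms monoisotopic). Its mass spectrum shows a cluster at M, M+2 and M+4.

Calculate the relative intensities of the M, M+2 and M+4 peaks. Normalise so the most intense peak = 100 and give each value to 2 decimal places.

Expanding (0.373 + 0.627)^2:
P(M) = 0.373^2 = 0.139129
P(M+2) = 2 × 0.373^1 × 0.627^1 = 0.467742
P(M+4) = 0.627^2 = 0.393129
The M+2 peak is largest (0.467742); scaling to 100 gives 29.74 : 100.00 : 84.05.

29.74 : 100.00 : 84.05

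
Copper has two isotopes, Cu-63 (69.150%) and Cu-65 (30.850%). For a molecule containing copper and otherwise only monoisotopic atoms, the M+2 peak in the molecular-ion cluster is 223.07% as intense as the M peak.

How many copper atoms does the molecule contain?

5

The M+2/M ratio from n Cu atoms is n · q/p = n · 0.30850/0.69150.
n = 2.2307 × 0.69150/0.30850 = 5.00 ≈ 5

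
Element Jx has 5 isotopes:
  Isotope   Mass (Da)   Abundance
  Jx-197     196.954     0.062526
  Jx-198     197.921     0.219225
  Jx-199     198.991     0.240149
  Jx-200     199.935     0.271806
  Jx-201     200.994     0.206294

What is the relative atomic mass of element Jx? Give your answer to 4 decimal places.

199.2989 Da

The abundance-weighted mean is 0.062526 × 196.954 + 0.219225 × 197.921 + 0.240149 × 198.991 + 0.271806 × 199.935 + 0.206294 × 200.994
= 12.31475 + 43.38923 + 47.78749 + 54.34353 + 41.46386 = 199.29886 Da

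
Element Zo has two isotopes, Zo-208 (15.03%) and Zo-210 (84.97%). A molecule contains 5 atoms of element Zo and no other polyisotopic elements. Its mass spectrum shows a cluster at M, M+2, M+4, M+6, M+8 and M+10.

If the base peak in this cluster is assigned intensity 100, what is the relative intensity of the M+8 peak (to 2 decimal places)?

(0.1503 + 0.8497)^5 gives M 0.0001, M+2 0.0022, M+4 0.0245, M+6 0.1386, M+8 0.3917, M+10 0.4429; the largest is M+10.
P(M+10) = C(5,5) × 0.1503^0 × 0.8497^5 = 1 × 1.0000 × 0.44292286 = 0.442923 (base)
P(M+8) = C(5,4) × 0.1503^1 × 0.8497^4 = 5 × 0.1503 × 0.52126969 = 0.391734
Relative intensity = 0.391734 / 0.442923 × 100 = 88.44

88.44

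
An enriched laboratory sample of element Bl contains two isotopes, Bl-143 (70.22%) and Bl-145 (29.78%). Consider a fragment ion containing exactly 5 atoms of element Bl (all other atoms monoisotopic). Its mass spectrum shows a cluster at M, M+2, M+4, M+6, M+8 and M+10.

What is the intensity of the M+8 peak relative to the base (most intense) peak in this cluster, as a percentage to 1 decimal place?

7.6%

(0.7022 + 0.2978)^5 gives M 0.1707, M+2 0.3620, M+4 0.3071, M+6 0.1302, M+8 0.0276, M+10 0.0023; the largest is M+2.
P(M+2) = C(5,1) × 0.7022^4 × 0.2978^1 = 5 × 0.24313266 × 0.2978 = 0.362025 (base)
P(M+8) = C(5,4) × 0.7022^1 × 0.2978^4 = 5 × 0.7022 × 0.007865 = 0.027614
Relative intensity = 0.027614 / 0.362025 × 100 = 7.6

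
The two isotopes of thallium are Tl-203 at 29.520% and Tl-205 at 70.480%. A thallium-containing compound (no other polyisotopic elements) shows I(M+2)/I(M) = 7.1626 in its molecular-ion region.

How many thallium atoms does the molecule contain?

For n independent Tl atoms, I(M+2)/I(M) = n · (abundance Tl-205) / (abundance Tl-203) = n · 0.70480/0.29520.
n = 7.1626 × 0.29520/0.70480 = 3.00 ≈ 3

3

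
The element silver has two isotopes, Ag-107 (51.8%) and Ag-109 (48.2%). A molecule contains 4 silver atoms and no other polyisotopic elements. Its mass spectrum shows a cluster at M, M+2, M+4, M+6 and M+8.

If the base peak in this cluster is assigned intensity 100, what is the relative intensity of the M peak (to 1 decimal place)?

19.2

Binomial terms of (0.518 + 0.482)^4: M 0.0720, M+2 0.2680, M+4 0.3740, M+6 0.2320, M+8 0.0540 → M+4 is the base peak.
P(M+4) = C(4,2) × 0.518^2 × 0.482^2 = 6 × 0.268324 × 0.232324 = 0.374029 (base)
P(M) = C(4,0) × 0.518^4 × 0.482^0 = 1 × 0.07199777 × 1.0000 = 0.071998
Relative intensity = 0.071998 / 0.374029 × 100 = 19.2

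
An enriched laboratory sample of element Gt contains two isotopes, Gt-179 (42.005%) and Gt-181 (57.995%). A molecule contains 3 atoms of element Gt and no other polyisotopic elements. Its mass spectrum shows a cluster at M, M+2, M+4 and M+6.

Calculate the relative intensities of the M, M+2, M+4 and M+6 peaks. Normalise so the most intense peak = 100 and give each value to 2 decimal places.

17.49 : 72.43 : 100.00 : 46.02

Expanding (0.42005 + 0.57995)^3:
P(M) = 0.42005^3 = 0.074114
P(M+2) = 3 × 0.42005^2 × 0.57995^1 = 0.306983
P(M+4) = 3 × 0.42005^1 × 0.57995^2 = 0.423841
P(M+6) = 0.57995^3 = 0.195062
The M+4 peak is largest (0.423841); scaling to 100 gives 17.49 : 72.43 : 100.00 : 46.02.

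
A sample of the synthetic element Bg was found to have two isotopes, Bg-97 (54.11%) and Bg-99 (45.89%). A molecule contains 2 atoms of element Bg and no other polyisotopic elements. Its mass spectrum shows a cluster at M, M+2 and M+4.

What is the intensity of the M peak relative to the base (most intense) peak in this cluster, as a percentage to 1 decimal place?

59.0%

Binomial terms of (0.5411 + 0.4589)^2: M 0.2928, M+2 0.4966, M+4 0.2106 → M+2 is the base peak.
P(M+2) = C(2,1) × 0.5411^1 × 0.4589^1 = 2 × 0.5411 × 0.4589 = 0.496622 (base)
P(M) = C(2,0) × 0.5411^2 × 0.4589^0 = 1 × 0.29278921 × 1.0000 = 0.292789
Relative intensity = 0.292789 / 0.496622 × 100 = 59.0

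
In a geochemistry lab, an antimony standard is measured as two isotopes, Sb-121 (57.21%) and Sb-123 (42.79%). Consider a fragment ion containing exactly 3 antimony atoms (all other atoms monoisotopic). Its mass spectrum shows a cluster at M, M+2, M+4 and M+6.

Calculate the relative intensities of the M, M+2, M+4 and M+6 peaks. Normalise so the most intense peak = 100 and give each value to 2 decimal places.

The 3 Sb atoms are independent, so intensities follow the terms of (0.5721 + 0.4279)^3.
P(M) = 0.5721^3 = 0.187247
P(M+2) = 3 × 0.5721^2 × 0.4279^1 = 0.420153
P(M+4) = 3 × 0.5721^1 × 0.4279^2 = 0.314252
P(M+6) = 0.4279^3 = 0.078348
The M+2 peak is largest (0.420153); scaling to 100 gives 44.57 : 100.00 : 74.79 : 18.65.

44.57 : 100.00 : 74.79 : 18.65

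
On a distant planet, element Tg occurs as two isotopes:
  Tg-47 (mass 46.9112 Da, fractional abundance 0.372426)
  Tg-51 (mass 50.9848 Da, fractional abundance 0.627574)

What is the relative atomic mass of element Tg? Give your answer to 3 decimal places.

Average mass = Σ (abundance × isotope mass) = 0.372426 × 46.9112 + 0.627574 × 50.9848
= 17.47095 + 31.99673 = 49.46768 Da

49.468 Da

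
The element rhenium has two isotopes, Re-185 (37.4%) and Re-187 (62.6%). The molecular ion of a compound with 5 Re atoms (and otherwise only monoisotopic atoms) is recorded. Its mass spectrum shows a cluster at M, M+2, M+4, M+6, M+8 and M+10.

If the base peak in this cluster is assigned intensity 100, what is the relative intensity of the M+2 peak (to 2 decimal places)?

Term probabilities: M 0.0073, M+2 0.0612, M+4 0.2050, M+6 0.3431, M+8 0.2872, M+10 0.0961. Base peak = M+6.
P(M+6) = C(5,3) × 0.374^2 × 0.626^3 = 10 × 0.139876 × 0.24531438 = 0.343136 (base)
P(M+2) = C(5,1) × 0.374^4 × 0.626^1 = 5 × 0.0195653 × 0.6260 = 0.061239
Relative intensity = 0.061239 / 0.343136 × 100 = 17.85

17.85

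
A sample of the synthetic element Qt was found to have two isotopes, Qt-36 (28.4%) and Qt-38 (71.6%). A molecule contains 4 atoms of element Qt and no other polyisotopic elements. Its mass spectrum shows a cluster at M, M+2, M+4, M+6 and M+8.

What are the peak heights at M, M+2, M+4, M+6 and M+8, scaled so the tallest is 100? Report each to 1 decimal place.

1.6 : 15.7 : 59.5 : 100.0 : 63.0

The 4 Qt atoms are independent, so intensities follow the terms of (0.284 + 0.716)^4.
P(M) = 0.284^4 = 0.006505
P(M+2) = 4 × 0.284^3 × 0.716^1 = 0.065604
P(M+4) = 6 × 0.284^2 × 0.716^2 = 0.248093
P(M+6) = 4 × 0.284^1 × 0.716^3 = 0.416982
P(M+8) = 0.716^4 = 0.262816
The M+6 peak is largest (0.416982); scaling to 100 gives 1.6 : 15.7 : 59.5 : 100.0 : 63.0.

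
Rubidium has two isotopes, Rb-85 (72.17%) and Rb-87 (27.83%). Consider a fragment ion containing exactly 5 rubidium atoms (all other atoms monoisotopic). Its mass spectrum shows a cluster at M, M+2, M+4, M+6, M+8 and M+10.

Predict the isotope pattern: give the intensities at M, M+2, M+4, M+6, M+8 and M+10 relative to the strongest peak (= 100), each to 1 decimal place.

Expanding (0.7217 + 0.2783)^5:
P(M) = 0.7217^5 = 0.195787
P(M+2) = 5 × 0.7217^4 × 0.2783^1 = 0.377494
P(M+4) = 10 × 0.7217^3 × 0.2783^2 = 0.291136
P(M+6) = 10 × 0.7217^2 × 0.2783^3 = 0.112267
P(M+8) = 5 × 0.7217^1 × 0.2783^4 = 0.021646
P(M+10) = 0.2783^5 = 0.001669
The M+2 peak is largest (0.377494); scaling to 100 gives 51.9 : 100.0 : 77.1 : 29.7 : 5.7 : 0.4.

51.9 : 100.0 : 77.1 : 29.7 : 5.7 : 0.4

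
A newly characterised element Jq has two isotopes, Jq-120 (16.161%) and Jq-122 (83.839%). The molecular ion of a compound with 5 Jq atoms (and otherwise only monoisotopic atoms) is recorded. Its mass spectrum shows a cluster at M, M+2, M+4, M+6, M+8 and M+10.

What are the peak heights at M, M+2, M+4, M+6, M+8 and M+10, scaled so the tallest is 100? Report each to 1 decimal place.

0.0 : 0.7 : 7.2 : 37.2 : 96.4 : 100.0

Expanding (0.16161 + 0.83839)^5:
P(M) = 0.16161^5 = 0.000110
P(M+2) = 5 × 0.16161^4 × 0.83839^1 = 0.002859
P(M+4) = 10 × 0.16161^3 × 0.83839^2 = 0.029669
P(M+6) = 10 × 0.16161^2 × 0.83839^3 = 0.153913
P(M+8) = 5 × 0.16161^1 × 0.83839^4 = 0.399229
P(M+10) = 0.83839^5 = 0.414219
The M+10 peak is largest (0.414219); scaling to 100 gives 0.0 : 0.7 : 7.2 : 37.2 : 96.4 : 100.0.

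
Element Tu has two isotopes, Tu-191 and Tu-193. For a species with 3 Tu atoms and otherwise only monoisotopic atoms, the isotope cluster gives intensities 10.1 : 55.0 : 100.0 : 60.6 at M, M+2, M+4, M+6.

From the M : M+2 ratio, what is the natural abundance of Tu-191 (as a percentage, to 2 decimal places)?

Let p = fractional abundance of Tu-191. I(M+2)/I(M) = [C(3,1)·p^2·(1−p)] / p^3 = 3·(1−p)/p = 55.0/10.1 = 5.4455
(1−p)/p = 5.4455/3 = 1.8152  ⇒  p = 1/(1 + 1.8152) = 0.3552
Tu-191: 35.52%, Tu-193: 64.48%.

35.52%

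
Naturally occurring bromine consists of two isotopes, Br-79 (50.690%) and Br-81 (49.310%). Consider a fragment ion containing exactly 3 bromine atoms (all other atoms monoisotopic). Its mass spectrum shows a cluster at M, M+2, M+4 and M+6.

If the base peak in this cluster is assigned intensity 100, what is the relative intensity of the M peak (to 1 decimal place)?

34.3

Term probabilities: M 0.1302, M+2 0.3801, M+4 0.3698, M+6 0.1199. Base peak = M+2.
P(M+2) = C(3,1) × 0.50690^2 × 0.49310^1 = 3 × 0.25694761 × 0.4931 = 0.380103 (base)
P(M) = C(3,0) × 0.50690^3 × 0.49310^0 = 1 × 0.13024674 × 1.0000 = 0.130247
Relative intensity = 0.130247 / 0.380103 × 100 = 34.3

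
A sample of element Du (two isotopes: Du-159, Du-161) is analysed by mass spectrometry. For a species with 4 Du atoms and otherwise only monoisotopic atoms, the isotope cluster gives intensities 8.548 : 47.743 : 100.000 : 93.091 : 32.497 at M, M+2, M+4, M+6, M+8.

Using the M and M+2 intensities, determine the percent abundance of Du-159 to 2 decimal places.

If p is the fraction of Du that is Du-159, then I(M+2)/I(M) = [C(4,1)·p^3·(1−p)] / p^4 = 4·(1−p)/p = 47.743/8.548 = 5.5853
(1−p)/p = 5.5853/4 = 1.3963  ⇒  p = 1/(1 + 1.3963) = 0.4173
Du-159: 41.73%, Du-161: 58.27%.

41.73%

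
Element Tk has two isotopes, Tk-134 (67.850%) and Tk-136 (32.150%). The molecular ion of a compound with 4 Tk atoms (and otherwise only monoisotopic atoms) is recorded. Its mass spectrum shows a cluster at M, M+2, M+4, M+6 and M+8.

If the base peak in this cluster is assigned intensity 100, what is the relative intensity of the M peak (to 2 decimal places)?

52.76

(0.67850 + 0.32150)^4 gives M 0.2119, M+2 0.4017, M+4 0.2855, M+6 0.0902, M+8 0.0107; the largest is M+2.
P(M+2) = C(4,1) × 0.67850^3 × 0.32150^1 = 4 × 0.31235579 × 0.3215 = 0.401690 (base)
P(M) = C(4,0) × 0.67850^4 × 0.32150^0 = 1 × 0.2119334 × 1.0000 = 0.211933
Relative intensity = 0.211933 / 0.401690 × 100 = 52.76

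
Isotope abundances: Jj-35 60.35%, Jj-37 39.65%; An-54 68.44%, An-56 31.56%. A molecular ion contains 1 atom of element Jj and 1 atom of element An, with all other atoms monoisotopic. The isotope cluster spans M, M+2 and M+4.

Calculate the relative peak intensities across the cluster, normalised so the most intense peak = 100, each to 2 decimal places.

89.43 : 100.00 : 27.10

Element Jj pattern (n=1): 0.6035 : 0.3965
Element An pattern (n=1): 0.6844 : 0.3156
Convolve the two distributions (both contribute in 2-u steps):
  M: 0.6035×0.6844 = 0.413035
  M+2: 0.6035×0.3156 + 0.3965×0.6844 = 0.461829
  M+4: 0.3965×0.3156 = 0.125135
Scale to base peak (0.461829) = 100: 89.43 : 100.00 : 27.10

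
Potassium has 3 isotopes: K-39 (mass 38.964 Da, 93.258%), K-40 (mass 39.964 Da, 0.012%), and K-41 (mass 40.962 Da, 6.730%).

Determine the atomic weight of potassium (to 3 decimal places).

Ar = Σ fᵢ·mᵢ = 0.93258 × 38.964 + 0.00012 × 39.964 + 0.06730 × 40.962
= 36.3370 + 0.0048 + 2.7567 = 39.0985 Da

39.099 Da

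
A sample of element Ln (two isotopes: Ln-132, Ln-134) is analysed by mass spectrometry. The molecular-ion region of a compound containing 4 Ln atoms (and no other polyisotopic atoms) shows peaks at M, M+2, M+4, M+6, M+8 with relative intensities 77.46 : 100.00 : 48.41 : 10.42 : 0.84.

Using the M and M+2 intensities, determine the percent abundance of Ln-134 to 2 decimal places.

24.40%

Let p = fractional abundance of Ln-132. I(M+2)/I(M) = [C(4,1)·p^3·(1−p)] / p^4 = 4·(1−p)/p = 100.00/77.46 = 1.2910
(1−p)/p = 1.2910/4 = 0.3227  ⇒  p = 1/(1 + 0.3227) = 0.7560
Ln-132: 75.60%, Ln-134: 24.40%.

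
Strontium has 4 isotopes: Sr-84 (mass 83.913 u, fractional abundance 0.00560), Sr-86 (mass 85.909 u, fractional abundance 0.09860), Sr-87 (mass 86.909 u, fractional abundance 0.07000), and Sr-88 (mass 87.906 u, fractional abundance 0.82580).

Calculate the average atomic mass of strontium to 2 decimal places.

87.62 u

Ar = Σ fᵢ·mᵢ = 0.00560 × 83.913 + 0.09860 × 85.909 + 0.07000 × 86.909 + 0.82580 × 87.906
= 0.4699 + 8.4706 + 6.0836 + 72.5928 = 87.6169 u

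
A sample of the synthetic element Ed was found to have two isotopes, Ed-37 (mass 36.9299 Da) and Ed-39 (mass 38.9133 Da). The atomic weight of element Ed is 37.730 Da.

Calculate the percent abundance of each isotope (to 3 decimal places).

Ed-37: 59.660%, Ed-39: 40.340%

With x = fraction of Ed-37 (so Ed-39 is 1 − x):
36.9299·x + 38.9133·(1 − x) = 37.730
(36.9299 − 38.9133)·x = 37.730 − 38.9133
x = -1.1833 / -1.9834 = 0.59660 → 59.660% Ed-37, 40.340% Ed-39.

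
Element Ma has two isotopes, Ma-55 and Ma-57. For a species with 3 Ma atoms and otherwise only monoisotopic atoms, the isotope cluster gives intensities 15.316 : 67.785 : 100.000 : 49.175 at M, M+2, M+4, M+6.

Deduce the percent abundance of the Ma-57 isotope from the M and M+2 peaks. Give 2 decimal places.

Write p for the Ma-55 fraction. I(M+2)/I(M) = [C(3,1)·p^2·(1−p)] / p^3 = 3·(1−p)/p = 67.785/15.316 = 4.4258
(1−p)/p = 4.4258/3 = 1.4753  ⇒  p = 1/(1 + 1.4753) = 0.4040
Ma-55: 40.40%, Ma-57: 59.60%.

59.60%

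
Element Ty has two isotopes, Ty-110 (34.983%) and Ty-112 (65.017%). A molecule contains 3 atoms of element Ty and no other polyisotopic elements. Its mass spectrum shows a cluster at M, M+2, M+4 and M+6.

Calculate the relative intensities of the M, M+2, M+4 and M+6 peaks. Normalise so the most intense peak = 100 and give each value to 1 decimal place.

9.7 : 53.8 : 100.0 : 62.0

Expanding (0.34983 + 0.65017)^3:
P(M) = 0.34983^3 = 0.042813
P(M+2) = 3 × 0.34983^2 × 0.65017^1 = 0.238705
P(M+4) = 3 × 0.34983^1 × 0.65017^2 = 0.443641
P(M+6) = 0.65017^3 = 0.274841
The M+4 peak is largest (0.443641); scaling to 100 gives 9.7 : 53.8 : 100.0 : 62.0.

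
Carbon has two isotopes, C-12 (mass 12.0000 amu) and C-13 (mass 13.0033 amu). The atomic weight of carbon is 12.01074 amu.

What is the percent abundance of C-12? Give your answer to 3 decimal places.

With x = fraction of C-12 (so C-13 is 1 − x):
12.0000·x + 13.0033·(1 − x) = 12.01074
(12.0000 − 13.0033)·x = 12.01074 − 13.0033
x = -0.99256 / -1.0033 = 0.98930 → 98.930% C-12, 1.070% C-13.

98.930%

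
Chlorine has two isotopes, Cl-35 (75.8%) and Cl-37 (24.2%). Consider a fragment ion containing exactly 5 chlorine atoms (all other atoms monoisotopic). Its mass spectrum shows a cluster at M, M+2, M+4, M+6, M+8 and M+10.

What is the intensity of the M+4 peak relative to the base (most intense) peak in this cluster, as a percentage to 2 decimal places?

(0.758 + 0.242)^5 gives M 0.2502, M+2 0.3994, M+4 0.2551, M+6 0.0814, M+8 0.0130, M+10 0.0008; the largest is M+2.
P(M+2) = C(5,1) × 0.758^4 × 0.242^1 = 5 × 0.33012379 × 0.2420 = 0.399450 (base)
P(M+4) = C(5,2) × 0.758^3 × 0.242^2 = 10 × 0.43551951 × 0.058564 = 0.255058
Relative intensity = 0.255058 / 0.399450 × 100 = 63.85

63.85%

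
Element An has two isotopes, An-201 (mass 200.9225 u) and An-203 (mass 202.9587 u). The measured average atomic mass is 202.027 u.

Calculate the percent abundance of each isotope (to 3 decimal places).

An-201: 45.757%, An-203: 54.243%

Let x be the fractional abundance of An-201; then An-203 has abundance 1 − x.
200.9225·x + 202.9587·(1 − x) = 202.027
(200.9225 − 202.9587)·x = 202.027 − 202.9587
x = -0.9317 / -2.0362 = 0.45757 → 45.757% An-201, 54.243% An-203.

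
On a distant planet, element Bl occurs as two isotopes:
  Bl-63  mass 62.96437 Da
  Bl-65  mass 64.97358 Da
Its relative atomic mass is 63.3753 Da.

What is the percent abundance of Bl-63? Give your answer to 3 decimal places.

Writing the weighted mean with unknown fraction x of Bl-63:
62.96437·x + 64.97358·(1 − x) = 63.3753
(62.96437 − 64.97358)·x = 63.3753 − 64.97358
x = -1.59828 / -2.00921 = 0.79548 → 79.548% Bl-63, 20.452% Bl-65.

79.548%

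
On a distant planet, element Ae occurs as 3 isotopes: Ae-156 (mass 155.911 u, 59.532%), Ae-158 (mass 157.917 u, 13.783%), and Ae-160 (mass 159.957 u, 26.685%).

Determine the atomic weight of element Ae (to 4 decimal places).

The abundance-weighted mean is 0.59532 × 155.911 + 0.13783 × 157.917 + 0.26685 × 159.957
= 92.81694 + 21.76570 + 42.68453 = 157.26717 u

157.2672 u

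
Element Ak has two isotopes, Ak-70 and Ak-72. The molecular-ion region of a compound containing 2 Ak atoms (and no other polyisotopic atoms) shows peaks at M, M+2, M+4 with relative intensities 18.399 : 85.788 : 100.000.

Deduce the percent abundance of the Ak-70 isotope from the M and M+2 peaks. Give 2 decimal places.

If p is the fraction of Ak that is Ak-70, then I(M+2)/I(M) = [C(2,1)·p^1·(1−p)] / p^2 = 2·(1−p)/p = 85.788/18.399 = 4.6626
(1−p)/p = 4.6626/2 = 2.3313  ⇒  p = 1/(1 + 2.3313) = 0.3002
Ak-70: 30.02%, Ak-72: 69.98%.

30.02%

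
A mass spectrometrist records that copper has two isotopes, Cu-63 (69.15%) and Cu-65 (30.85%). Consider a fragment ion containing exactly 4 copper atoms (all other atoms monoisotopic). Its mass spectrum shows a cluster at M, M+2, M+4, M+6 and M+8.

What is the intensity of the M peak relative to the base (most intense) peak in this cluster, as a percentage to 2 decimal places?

Term probabilities: M 0.2286, M+2 0.4080, M+4 0.2731, M+6 0.0812, M+8 0.0091. Base peak = M+2.
P(M+2) = C(4,1) × 0.6915^3 × 0.3085^1 = 4 × 0.33065611 × 0.3085 = 0.408030 (base)
P(M) = C(4,0) × 0.6915^4 × 0.3085^0 = 1 × 0.2286487 × 1.0000 = 0.228649
Relative intensity = 0.228649 / 0.408030 × 100 = 56.04

56.04%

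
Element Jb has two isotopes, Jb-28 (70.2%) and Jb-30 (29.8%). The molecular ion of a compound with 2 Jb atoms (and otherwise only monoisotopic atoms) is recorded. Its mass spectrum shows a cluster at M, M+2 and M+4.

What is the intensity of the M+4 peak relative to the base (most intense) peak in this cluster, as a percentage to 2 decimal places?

Term probabilities: M 0.4928, M+2 0.4184, M+4 0.0888. Base peak = M.
P(M) = C(2,0) × 0.702^2 × 0.298^0 = 1 × 0.492804 × 1.0000 = 0.492804 (base)
P(M+4) = C(2,2) × 0.702^0 × 0.298^2 = 1 × 1.0000 × 0.088804 = 0.088804
Relative intensity = 0.088804 / 0.492804 × 100 = 18.02

18.02%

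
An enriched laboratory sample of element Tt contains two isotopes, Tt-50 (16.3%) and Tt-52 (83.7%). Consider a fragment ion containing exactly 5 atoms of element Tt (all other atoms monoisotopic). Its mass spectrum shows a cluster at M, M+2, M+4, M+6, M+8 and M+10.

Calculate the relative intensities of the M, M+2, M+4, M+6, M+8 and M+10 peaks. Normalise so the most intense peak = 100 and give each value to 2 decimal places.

The 5 Tt atoms are independent, so intensities follow the terms of (0.163 + 0.837)^5.
P(M) = 0.163^5 = 0.000115
P(M+2) = 5 × 0.163^4 × 0.837^1 = 0.002954
P(M+4) = 10 × 0.163^3 × 0.837^2 = 0.030340
P(M+6) = 10 × 0.163^2 × 0.837^3 = 0.155794
P(M+8) = 5 × 0.163^1 × 0.837^4 = 0.399999
P(M+10) = 0.837^5 = 0.410797
The M+10 peak is largest (0.410797); scaling to 100 gives 0.03 : 0.72 : 7.39 : 37.92 : 97.37 : 100.00.

0.03 : 0.72 : 7.39 : 37.92 : 97.37 : 100.00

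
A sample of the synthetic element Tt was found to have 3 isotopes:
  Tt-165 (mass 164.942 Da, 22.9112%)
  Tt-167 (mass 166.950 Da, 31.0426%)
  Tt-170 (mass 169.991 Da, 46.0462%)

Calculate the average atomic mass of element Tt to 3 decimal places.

Weight each isotope mass by its fractional abundance: 0.229112 × 164.942 + 0.310426 × 166.950 + 0.460462 × 169.991
= 37.7902 + 51.8256 + 78.2744 = 167.8902 Da

167.890 Da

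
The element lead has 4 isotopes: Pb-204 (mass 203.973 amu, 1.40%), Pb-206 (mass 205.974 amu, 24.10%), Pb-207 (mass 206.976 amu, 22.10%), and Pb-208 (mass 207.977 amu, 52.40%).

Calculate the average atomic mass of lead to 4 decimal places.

Average mass = Σ (abundance × isotope mass) = 0.0140 × 203.973 + 0.2410 × 205.974 + 0.2210 × 206.976 + 0.5240 × 207.977
= 2.85562 + 49.63973 + 45.74170 + 108.97995 = 207.21700 amu

207.2170 amu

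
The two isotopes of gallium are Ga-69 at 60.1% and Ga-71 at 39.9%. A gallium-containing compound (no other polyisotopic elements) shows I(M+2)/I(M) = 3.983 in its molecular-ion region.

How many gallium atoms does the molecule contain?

6

The M+2/M ratio from n Ga atoms is n · q/p = n · 0.399/0.601.
n = 3.983 × 0.601/0.399 = 6.00 ≈ 6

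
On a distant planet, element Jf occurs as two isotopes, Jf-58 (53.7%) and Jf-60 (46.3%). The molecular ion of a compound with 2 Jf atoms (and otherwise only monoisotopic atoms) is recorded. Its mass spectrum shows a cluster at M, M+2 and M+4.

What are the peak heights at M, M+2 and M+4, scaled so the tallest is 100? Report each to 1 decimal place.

The 2 Jf atoms are independent, so intensities follow the terms of (0.537 + 0.463)^2.
P(M) = 0.537^2 = 0.288369
P(M+2) = 2 × 0.537^1 × 0.463^1 = 0.497262
P(M+4) = 0.463^2 = 0.214369
The M+2 peak is largest (0.497262); scaling to 100 gives 58.0 : 100.0 : 43.1.

58.0 : 100.0 : 43.1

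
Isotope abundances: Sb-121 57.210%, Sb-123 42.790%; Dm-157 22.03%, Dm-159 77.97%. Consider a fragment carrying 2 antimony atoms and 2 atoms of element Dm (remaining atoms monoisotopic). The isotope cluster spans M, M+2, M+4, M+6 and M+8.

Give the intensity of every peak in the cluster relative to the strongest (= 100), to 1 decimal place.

4.2 : 36.2 : 100.0 : 95.9 : 29.6

Antimony pattern (n=2): 0.32729841 : 0.48960318 : 0.18309841
Element Dm pattern (n=2): 0.04853209 : 0.34353582 : 0.60793209
Convolve the two distributions (both contribute in 2-u steps):
  M: 0.32729841×0.04853209 = 0.015884
  M+2: 0.32729841×0.34353582 + 0.48960318×0.04853209 = 0.136200
  M+4: 0.32729841×0.60793209 + 0.48960318×0.34353582 + 0.18309841×0.04853209 = 0.376058
  M+6: 0.48960318×0.60793209 + 0.18309841×0.34353582 = 0.360546
  M+8: 0.18309841×0.60793209 = 0.111311
Scale to base peak (0.376058) = 100: 4.2 : 36.2 : 100.0 : 95.9 : 29.6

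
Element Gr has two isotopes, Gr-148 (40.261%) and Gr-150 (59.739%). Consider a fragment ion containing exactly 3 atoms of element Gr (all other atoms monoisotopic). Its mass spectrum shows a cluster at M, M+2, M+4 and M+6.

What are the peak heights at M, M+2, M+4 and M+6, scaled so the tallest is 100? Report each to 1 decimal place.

15.1 : 67.4 : 100.0 : 49.5

Each Gr atom is independently Gr-148 (p = 0.40261) or Gr-150 (q = 0.59739); the cluster is the binomial expansion (p + q)^3.
P(M) = 0.40261^3 = 0.065261
P(M+2) = 3 × 0.40261^2 × 0.59739^1 = 0.290501
P(M+4) = 3 × 0.40261^1 × 0.59739^2 = 0.431044
P(M+6) = 0.59739^3 = 0.213193
The M+4 peak is largest (0.431044); scaling to 100 gives 15.1 : 67.4 : 100.0 : 49.5.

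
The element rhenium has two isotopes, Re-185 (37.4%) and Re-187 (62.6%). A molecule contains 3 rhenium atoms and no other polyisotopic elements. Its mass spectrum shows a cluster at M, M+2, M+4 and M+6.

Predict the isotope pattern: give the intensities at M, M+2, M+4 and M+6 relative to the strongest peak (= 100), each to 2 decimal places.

Expanding (0.374 + 0.626)^3:
P(M) = 0.374^3 = 0.052314
P(M+2) = 3 × 0.374^2 × 0.626^1 = 0.262687
P(M+4) = 3 × 0.374^1 × 0.626^2 = 0.439685
P(M+6) = 0.626^3 = 0.245314
The M+4 peak is largest (0.439685); scaling to 100 gives 11.90 : 59.74 : 100.00 : 55.79.

11.90 : 59.74 : 100.00 : 55.79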